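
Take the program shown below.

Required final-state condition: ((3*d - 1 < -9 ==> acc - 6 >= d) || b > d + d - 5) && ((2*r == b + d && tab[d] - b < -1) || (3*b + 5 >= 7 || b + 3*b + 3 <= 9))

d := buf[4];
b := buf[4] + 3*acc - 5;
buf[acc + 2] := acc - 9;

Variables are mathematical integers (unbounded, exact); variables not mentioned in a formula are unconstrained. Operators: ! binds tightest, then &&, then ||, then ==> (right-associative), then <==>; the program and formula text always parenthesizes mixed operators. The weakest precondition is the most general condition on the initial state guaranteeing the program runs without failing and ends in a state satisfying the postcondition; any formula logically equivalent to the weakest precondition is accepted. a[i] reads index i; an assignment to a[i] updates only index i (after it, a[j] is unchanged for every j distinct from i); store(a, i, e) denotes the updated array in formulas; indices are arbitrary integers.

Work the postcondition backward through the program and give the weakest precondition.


Working backward. After the program, the postcondition ((3*d - 1 < -9 ==> acc - 6 >= d) || b > d + d - 5) && ((2*r == b + d && tab[d] - b < -1) || (3*b + 5 >= 7 || b + 3*b + 3 <= 9)) must hold; in canonical form it is ((3*d < -8 ==> acc >= d + 6) || b > 2*d - 5) && ((2*r == b + d && tab[d] < b - 1) || 3*b >= 2 || 4*b <= 6).
Before buf[acc + 2] := acc - 9: ((3*d < -8 ==> acc >= d + 6) || b > 2*d - 5) && ((2*r == b + d && tab[d] < b - 1) || 3*b >= 2 || 4*b <= 6)
Before b := buf[4] + 3*acc - 5: ((3*d < -8 ==> acc >= d + 6) || buf[4] + 3*acc > 2*d) && ((2*r == buf[4] + 3*acc + d - 5 && tab[d] < buf[4] + 3*acc - 6) || 3*buf[4] + 9*acc >= 17 || 4*buf[4] + 12*acc <= 26)
Before d := buf[4]: ((3*buf[4] < -8 ==> acc >= buf[4] + 6) || 3*acc > buf[4]) && ((2*r == 2*buf[4] + 3*acc - 5 && tab[buf[4]] < buf[4] + 3*acc - 6) || 3*buf[4] + 9*acc >= 17 || 4*buf[4] + 12*acc <= 26)
Answer: WP = ((3*buf[4] < -8 ==> acc >= buf[4] + 6) || 3*acc > buf[4]) && ((2*r == 2*buf[4] + 3*acc - 5 && tab[buf[4]] < buf[4] + 3*acc - 6) || 3*buf[4] + 9*acc >= 17 || 4*buf[4] + 12*acc <= 26)


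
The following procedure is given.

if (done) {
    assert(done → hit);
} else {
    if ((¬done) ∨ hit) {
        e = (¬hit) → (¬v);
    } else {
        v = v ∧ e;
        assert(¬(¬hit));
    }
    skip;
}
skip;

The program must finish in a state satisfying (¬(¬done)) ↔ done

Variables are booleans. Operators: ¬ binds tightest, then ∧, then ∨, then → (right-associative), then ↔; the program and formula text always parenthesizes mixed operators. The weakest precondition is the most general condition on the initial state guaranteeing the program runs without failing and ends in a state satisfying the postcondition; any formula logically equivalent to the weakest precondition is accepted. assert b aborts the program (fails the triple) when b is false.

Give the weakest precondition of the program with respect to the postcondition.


Working backward. After the program, the postcondition (¬(¬done)) ↔ done must hold; in canonical form it is true.
Before skip: true
Then branch requires done → hit; else branch requires (¬((¬done) ∨ hit)) → hit.
Before the if: (done → (done → hit)) ∧ ((¬done) → ((¬((¬done) ∨ hit)) → hit))
Answer: WP = (done → (done → hit)) ∧ ((¬done) → ((¬((¬done) ∨ hit)) → hit))


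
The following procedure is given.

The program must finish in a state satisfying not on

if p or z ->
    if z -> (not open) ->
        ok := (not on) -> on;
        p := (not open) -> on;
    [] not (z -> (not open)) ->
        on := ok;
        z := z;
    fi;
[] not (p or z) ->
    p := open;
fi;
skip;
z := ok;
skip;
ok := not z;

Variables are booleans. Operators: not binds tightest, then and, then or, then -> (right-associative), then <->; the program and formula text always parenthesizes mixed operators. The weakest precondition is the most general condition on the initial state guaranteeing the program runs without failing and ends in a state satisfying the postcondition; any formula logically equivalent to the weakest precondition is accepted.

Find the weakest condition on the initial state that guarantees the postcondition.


Working backward. After the program, not on must hold.
Before ok := not z: not on
Before skip: not on
Before z := ok: not on
Before skip: not on
Then branch requires ((z -> (not open)) -> (not on)) and ((not (z -> (not open))) -> (not ok)); else branch requires not on.
Before the if: ((p or z) -> (((z -> (not open)) -> (not on)) and ((not (z -> (not open))) -> (not ok)))) and ((not (p or z)) -> (not on))
Answer: WP = ((p or z) -> (((z -> (not open)) -> (not on)) and ((not (z -> (not open))) -> (not ok)))) and ((not (p or z)) -> (not on))


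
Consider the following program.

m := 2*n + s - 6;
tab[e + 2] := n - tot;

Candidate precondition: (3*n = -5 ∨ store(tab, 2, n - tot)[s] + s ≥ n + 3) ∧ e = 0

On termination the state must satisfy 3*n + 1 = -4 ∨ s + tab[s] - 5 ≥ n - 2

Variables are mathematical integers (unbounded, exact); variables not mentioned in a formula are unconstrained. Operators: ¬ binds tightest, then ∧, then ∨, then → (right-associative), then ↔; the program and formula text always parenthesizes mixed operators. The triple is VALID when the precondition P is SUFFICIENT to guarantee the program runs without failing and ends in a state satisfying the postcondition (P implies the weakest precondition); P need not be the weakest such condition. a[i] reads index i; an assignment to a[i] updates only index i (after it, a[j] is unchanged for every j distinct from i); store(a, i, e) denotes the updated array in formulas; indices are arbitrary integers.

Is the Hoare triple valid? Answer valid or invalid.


Working backward. After the program, the postcondition 3*n + 1 = -4 ∨ s + tab[s] - 5 ≥ n - 2 must hold; in canonical form it is 3*n = -5 ∨ tab[s] + s ≥ n + 3.
Before tab[e + 2] := n - tot: 3*n = -5 ∨ store(tab, e + 2, n - tot)[s] + s ≥ n + 3
Before m := 2*n + s - 6: 3*n = -5 ∨ store(tab, e + 2, n - tot)[s] + s ≥ n + 3
The weakest precondition is 3*n = -5 ∨ store(tab, e + 2, n - tot)[s] + s ≥ n + 3.
Check whether (3*n = -5 ∨ store(tab, 2, n - tot)[s] + s ≥ n + 3) ∧ e = 0 implies it.
Every state satisfying the precondition satisfies the weakest precondition: the implication holds.
Answer: valid


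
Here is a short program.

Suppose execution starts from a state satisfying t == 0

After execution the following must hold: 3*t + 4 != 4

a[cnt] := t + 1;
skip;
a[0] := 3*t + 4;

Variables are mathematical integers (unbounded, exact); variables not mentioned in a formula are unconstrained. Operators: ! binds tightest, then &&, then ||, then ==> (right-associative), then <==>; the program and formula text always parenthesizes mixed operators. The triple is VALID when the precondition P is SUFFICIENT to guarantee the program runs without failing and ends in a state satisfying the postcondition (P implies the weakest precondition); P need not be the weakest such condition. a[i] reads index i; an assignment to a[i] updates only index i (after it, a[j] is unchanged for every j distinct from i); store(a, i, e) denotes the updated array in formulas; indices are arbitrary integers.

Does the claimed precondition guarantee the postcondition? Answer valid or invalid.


Working backward. After the program, the postcondition 3*t + 4 != 4 must hold; in canonical form it is 3*t != 0.
Before a[0] := 3*t + 4: 3*t != 0
Before skip: 3*t != 0
Before a[cnt] := t + 1: 3*t != 0
The weakest precondition is 3*t != 0.
Check whether t == 0 implies it.
Countermodel: at the initial state t = 0, the precondition holds but the weakest precondition fails.
Answer: invalid


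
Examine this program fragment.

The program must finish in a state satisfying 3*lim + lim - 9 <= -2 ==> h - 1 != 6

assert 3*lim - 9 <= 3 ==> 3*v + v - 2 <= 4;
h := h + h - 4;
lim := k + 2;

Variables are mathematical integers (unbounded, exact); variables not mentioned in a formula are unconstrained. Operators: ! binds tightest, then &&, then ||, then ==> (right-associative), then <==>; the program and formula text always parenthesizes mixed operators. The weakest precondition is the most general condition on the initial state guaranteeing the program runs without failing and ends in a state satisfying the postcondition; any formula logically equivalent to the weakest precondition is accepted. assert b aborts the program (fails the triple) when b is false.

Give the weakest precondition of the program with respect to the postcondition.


Working backward. After the program, the postcondition 3*lim + lim - 9 <= -2 ==> h - 1 != 6 must hold; in canonical form it is 4*lim <= 7 ==> h != 7.
Before lim := k + 2: 4*k <= -1 ==> h != 7
Before h := h + h - 4: 4*k <= -1 ==> 2*h != 11
Before assert 3*lim - 9 <= 3 ==> 3*v + v - 2 <= 4: (3*lim <= 12 ==> 4*v <= 6) && (4*k <= -1 ==> 2*h != 11)
Answer: WP = (3*lim <= 12 ==> 4*v <= 6) && (4*k <= -1 ==> 2*h != 11)


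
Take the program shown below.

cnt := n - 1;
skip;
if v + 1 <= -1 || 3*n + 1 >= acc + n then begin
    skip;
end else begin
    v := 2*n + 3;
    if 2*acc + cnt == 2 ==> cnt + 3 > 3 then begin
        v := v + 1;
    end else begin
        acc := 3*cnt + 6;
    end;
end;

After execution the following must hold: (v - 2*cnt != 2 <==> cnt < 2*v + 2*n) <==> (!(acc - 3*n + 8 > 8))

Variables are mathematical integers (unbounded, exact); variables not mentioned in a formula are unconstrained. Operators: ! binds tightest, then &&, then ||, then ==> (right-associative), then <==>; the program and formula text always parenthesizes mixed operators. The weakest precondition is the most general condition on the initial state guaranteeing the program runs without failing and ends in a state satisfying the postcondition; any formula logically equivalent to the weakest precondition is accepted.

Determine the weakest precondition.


Working backward. After the program, the postcondition (v - 2*cnt != 2 <==> cnt < 2*v + 2*n) <==> (!(acc - 3*n + 8 > 8)) must hold; in canonical form it is (v != 2*cnt + 2 <==> cnt < 2*n + 2*v) <==> (!(acc > 3*n)).
Then branch requires (v != 2*cnt + 2 <==> cnt < 2*n + 2*v) <==> (!(acc > 3*n)); else branch requires ((2*acc + cnt == 2 ==> cnt > 0) ==> ((2*n != 2*cnt - 2 <==> cnt < 6*n + 8) <==> (!(acc > 3*n)))) && ((!(2*acc + cnt == 2 ==> cnt > 0)) ==> ((2*n != 2*cnt - 1 <==> cnt < 6*n + 6) <==> (!(3*cnt > 3*n - 6)))).
Before the if: ((v <= -2 || 2*n >= acc - 1) ==> ((v != 2*cnt + 2 <==> cnt < 2*n + 2*v) <==> (!(acc > 3*n)))) && ((!(v <= -2 || 2*n >= acc - 1)) ==> (((2*acc + cnt == 2 ==> cnt > 0) ==> ((2*n != 2*cnt - 2 <==> cnt < 6*n + 8) <==> (!(acc > 3*n)))) && ((!(2*acc + cnt == 2 ==> cnt > 0)) ==> ((2*n != 2*cnt - 1 <==> cnt < 6*n + 6) <==> (!(3*cnt > 3*n - 6))))))
Before skip: ((v <= -2 || 2*n >= acc - 1) ==> ((v != 2*cnt + 2 <==> cnt < 2*n + 2*v) <==> (!(acc > 3*n)))) && ((!(v <= -2 || 2*n >= acc - 1)) ==> (((2*acc + cnt == 2 ==> cnt > 0) ==> ((2*n != 2*cnt - 2 <==> cnt < 6*n + 8) <==> (!(acc > 3*n)))) && ((!(2*acc + cnt == 2 ==> cnt > 0)) ==> ((2*n != 2*cnt - 1 <==> cnt < 6*n + 6) <==> (!(3*cnt > 3*n - 6))))))
Before cnt := n - 1: ((v <= -2 || 2*n >= acc - 1) ==> ((v != 2*n <==> n + 2*v > -1) <==> (!(acc > 3*n)))) && ((!(v <= -2 || 2*n >= acc - 1)) ==> (((2*acc + n == 3 ==> n > 1) ==> (5*n > -9 <==> (!(acc > 3*n)))) && ((!(2*acc + n == 3 ==> n > 1)) ==> (!(5*n > -7)))))
Answer: WP = ((v <= -2 || 2*n >= acc - 1) ==> ((v != 2*n <==> n + 2*v > -1) <==> (!(acc > 3*n)))) && ((!(v <= -2 || 2*n >= acc - 1)) ==> (((2*acc + n == 3 ==> n > 1) ==> (5*n > -9 <==> (!(acc > 3*n)))) && ((!(2*acc + n == 3 ==> n > 1)) ==> (!(5*n > -7)))))


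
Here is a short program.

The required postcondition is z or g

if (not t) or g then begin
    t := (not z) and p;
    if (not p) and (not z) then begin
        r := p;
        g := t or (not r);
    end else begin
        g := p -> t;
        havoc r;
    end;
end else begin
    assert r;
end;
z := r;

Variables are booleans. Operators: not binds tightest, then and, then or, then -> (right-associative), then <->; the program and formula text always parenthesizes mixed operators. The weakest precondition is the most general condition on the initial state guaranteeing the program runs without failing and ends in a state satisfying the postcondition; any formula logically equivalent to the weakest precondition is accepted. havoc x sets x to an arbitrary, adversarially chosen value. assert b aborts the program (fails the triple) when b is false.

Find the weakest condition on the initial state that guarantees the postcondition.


Working backward. After the program, z or g must hold.
Before z := r: r or g
Then branch requires (not ((not p) and (not z))) -> (p -> ((not z) and p)); else branch requires r and (r or g).
Before the if: (((not t) or g) -> ((not ((not p) and (not z))) -> (p -> ((not z) and p)))) and ((not ((not t) or g)) -> (r and (r or g)))
Answer: WP = (((not t) or g) -> ((not ((not p) and (not z))) -> (p -> ((not z) and p)))) and ((not ((not t) or g)) -> (r and (r or g)))


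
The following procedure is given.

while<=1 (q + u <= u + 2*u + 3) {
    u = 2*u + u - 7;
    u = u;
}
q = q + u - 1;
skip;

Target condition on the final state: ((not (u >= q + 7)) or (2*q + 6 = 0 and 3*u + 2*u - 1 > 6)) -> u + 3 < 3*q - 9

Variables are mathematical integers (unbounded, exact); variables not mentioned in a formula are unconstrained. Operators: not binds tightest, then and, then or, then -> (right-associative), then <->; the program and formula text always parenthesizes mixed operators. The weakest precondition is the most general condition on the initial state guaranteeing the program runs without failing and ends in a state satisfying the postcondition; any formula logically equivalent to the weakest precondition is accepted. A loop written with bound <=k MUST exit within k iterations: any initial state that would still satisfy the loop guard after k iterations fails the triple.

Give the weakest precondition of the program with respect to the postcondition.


Working backward. After the program, the postcondition ((not (u >= q + 7)) or (2*q + 6 = 0 and 3*u + 2*u - 1 > 6)) -> u + 3 < 3*q - 9 must hold; in canonical form it is ((not (u >= q + 7)) or (2*q = -6 and 5*u > 7)) -> u < 3*q - 12.
Before skip: ((not (u >= q + 7)) or (2*q = -6 and 5*u > 7)) -> u < 3*q - 12
Before q := q + u - 1: ((not (q <= -6)) or (2*q + 2*u = -4 and 5*u > 7)) -> 3*q + 2*u > 15
Before the loop (bound <=1), unroll the exhaustion recursion (WP_0 = exit-now case; WP_j = one more guarded iteration, up to j = 1):
  WP_0: (not (q <= 2*u + 3)) and (((not (q <= -6)) or (2*q + 2*u = -4 and 5*u > 7)) -> 3*q + 2*u > 15)
  WP_1: (q <= 2*u + 3 -> ((not (q <= 6*u - 11)) and (((not (q <= -6)) or (2*q + 6*u = 10 and 15*u > 42)) -> 3*q + 6*u > 29))) and ((not (q <= 2*u + 3)) -> (((not (q <= -6)) or (2*q + 2*u = -4 and 5*u > 7)) -> 3*q + 2*u > 15))
So before the loop: (q <= 2*u + 3 -> ((not (q <= 6*u - 11)) and (((not (q <= -6)) or (2*q + 6*u = 10 and 15*u > 42)) -> 3*q + 6*u > 29))) and ((not (q <= 2*u + 3)) -> (((not (q <= -6)) or (2*q + 2*u = -4 and 5*u > 7)) -> 3*q + 2*u > 15))
Answer: WP = (q <= 2*u + 3 -> ((not (q <= 6*u - 11)) and (((not (q <= -6)) or (2*q + 6*u = 10 and 15*u > 42)) -> 3*q + 6*u > 29))) and ((not (q <= 2*u + 3)) -> (((not (q <= -6)) or (2*q + 2*u = -4 and 5*u > 7)) -> 3*q + 2*u > 15))


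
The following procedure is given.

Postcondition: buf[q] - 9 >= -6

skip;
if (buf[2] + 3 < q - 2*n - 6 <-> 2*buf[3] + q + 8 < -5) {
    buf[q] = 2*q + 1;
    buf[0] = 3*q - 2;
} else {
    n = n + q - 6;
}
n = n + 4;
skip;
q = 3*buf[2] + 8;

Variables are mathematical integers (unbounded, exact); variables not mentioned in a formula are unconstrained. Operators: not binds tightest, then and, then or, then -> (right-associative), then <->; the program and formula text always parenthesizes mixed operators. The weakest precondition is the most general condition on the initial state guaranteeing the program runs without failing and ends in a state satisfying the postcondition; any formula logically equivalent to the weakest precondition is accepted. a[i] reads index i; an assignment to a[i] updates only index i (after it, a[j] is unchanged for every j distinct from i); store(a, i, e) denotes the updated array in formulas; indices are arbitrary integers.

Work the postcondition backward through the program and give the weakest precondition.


Working backward. After the program, the postcondition buf[q] - 9 >= -6 must hold; in canonical form it is buf[q] >= 3.
Before q := 3*buf[2] + 8: buf[3*buf[2] + 8] >= 3
Before skip: buf[3*buf[2] + 8] >= 3
Before n := n + 4: buf[3*buf[2] + 8] >= 3
Then branch requires store(store(buf, q, 2*q + 1), 0, 3*q - 2)[3*store(buf, q, 2*q + 1)[2] + 8] >= 3; else branch requires buf[3*buf[2] + 8] >= 3.
Before the if: ((buf[2] + 2*n < q - 9 <-> 2*buf[3] + q < -13) -> store(store(buf, q, 2*q + 1), 0, 3*q - 2)[3*store(buf, q, 2*q + 1)[2] + 8] >= 3) and ((not (buf[2] + 2*n < q - 9 <-> 2*buf[3] + q < -13)) -> buf[3*buf[2] + 8] >= 3)
Before skip: ((buf[2] + 2*n < q - 9 <-> 2*buf[3] + q < -13) -> store(store(buf, q, 2*q + 1), 0, 3*q - 2)[3*store(buf, q, 2*q + 1)[2] + 8] >= 3) and ((not (buf[2] + 2*n < q - 9 <-> 2*buf[3] + q < -13)) -> buf[3*buf[2] + 8] >= 3)
Answer: WP = ((buf[2] + 2*n < q - 9 <-> 2*buf[3] + q < -13) -> store(store(buf, q, 2*q + 1), 0, 3*q - 2)[3*store(buf, q, 2*q + 1)[2] + 8] >= 3) and ((not (buf[2] + 2*n < q - 9 <-> 2*buf[3] + q < -13)) -> buf[3*buf[2] + 8] >= 3)


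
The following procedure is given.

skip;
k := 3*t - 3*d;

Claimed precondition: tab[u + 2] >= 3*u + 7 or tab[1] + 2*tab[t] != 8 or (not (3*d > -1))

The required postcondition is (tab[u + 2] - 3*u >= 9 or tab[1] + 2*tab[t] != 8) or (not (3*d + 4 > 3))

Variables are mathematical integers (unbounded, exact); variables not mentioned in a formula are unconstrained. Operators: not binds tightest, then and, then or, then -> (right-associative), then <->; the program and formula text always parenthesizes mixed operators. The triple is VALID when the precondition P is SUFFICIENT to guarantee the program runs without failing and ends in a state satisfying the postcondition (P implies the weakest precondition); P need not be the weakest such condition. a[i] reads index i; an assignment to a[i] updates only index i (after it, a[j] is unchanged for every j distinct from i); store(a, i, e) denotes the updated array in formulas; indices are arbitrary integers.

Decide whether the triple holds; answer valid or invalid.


Working backward. After the program, the postcondition (tab[u + 2] - 3*u >= 9 or tab[1] + 2*tab[t] != 8) or (not (3*d + 4 > 3)) must hold; in canonical form it is tab[u + 2] >= 3*u + 9 or tab[1] + 2*tab[t] != 8 or (not (3*d > -1)).
Before k := 3*t - 3*d: tab[u + 2] >= 3*u + 9 or tab[1] + 2*tab[t] != 8 or (not (3*d > -1))
Before skip: tab[u + 2] >= 3*u + 9 or tab[1] + 2*tab[t] != 8 or (not (3*d > -1))
The weakest precondition is tab[u + 2] >= 3*u + 9 or tab[1] + 2*tab[t] != 8 or (not (3*d > -1)).
Check whether tab[u + 2] >= 3*u + 7 or tab[1] + 2*tab[t] != 8 or (not (3*d > -1)) implies it.
Countermodel: at the initial state d = 0, t = 9, tab = {[1] = 8, [2] = 7, [9] = 0, elsewhere 7}, u = 0, the precondition holds but the weakest precondition fails.
Answer: invalid


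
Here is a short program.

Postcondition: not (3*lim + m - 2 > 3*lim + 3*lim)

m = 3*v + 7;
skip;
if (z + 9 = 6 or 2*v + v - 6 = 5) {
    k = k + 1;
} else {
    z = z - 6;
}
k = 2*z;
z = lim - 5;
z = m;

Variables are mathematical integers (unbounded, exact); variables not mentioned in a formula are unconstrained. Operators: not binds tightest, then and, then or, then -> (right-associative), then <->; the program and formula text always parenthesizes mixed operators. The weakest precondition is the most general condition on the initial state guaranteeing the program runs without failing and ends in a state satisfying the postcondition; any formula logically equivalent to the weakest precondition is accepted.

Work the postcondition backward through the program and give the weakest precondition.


Working backward. After the program, the postcondition not (3*lim + m - 2 > 3*lim + 3*lim) must hold; in canonical form it is not (m > 3*lim + 2).
Before z := m: not (m > 3*lim + 2)
Before z := lim - 5: not (m > 3*lim + 2)
Before k := 2*z: not (m > 3*lim + 2)
Then branch requires not (m > 3*lim + 2); else branch requires not (m > 3*lim + 2).
Before the if: ((z = -3 or 3*v = 11) -> (not (m > 3*lim + 2))) and ((not (z = -3 or 3*v = 11)) -> (not (m > 3*lim + 2)))
Before skip: ((z = -3 or 3*v = 11) -> (not (m > 3*lim + 2))) and ((not (z = -3 or 3*v = 11)) -> (not (m > 3*lim + 2)))
Before m := 3*v + 7: ((z = -3 or 3*v = 11) -> (not (3*v > 3*lim - 5))) and ((not (z = -3 or 3*v = 11)) -> (not (3*v > 3*lim - 5)))
Answer: WP = ((z = -3 or 3*v = 11) -> (not (3*v > 3*lim - 5))) and ((not (z = -3 or 3*v = 11)) -> (not (3*v > 3*lim - 5)))


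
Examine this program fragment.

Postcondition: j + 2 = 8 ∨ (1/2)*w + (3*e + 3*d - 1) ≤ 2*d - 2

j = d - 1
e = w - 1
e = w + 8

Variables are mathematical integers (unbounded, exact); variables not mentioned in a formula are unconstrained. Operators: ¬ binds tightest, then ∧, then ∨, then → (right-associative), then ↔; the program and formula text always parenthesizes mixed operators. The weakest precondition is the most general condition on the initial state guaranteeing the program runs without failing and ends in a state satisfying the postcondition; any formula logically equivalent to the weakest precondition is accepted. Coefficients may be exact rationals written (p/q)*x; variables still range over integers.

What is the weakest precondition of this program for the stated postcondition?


Working backward. After the program, the postcondition j + 2 = 8 ∨ (1/2)*w + (3*e + 3*d - 1) ≤ 2*d - 2 must hold; in canonical form it is j = 6 ∨ d + 3*e + (1/2)*w ≤ -1.
Before e := w + 8: j = 6 ∨ d + (7/2)*w ≤ -25
Before e := w - 1: j = 6 ∨ d + (7/2)*w ≤ -25
Before j := d - 1: d = 7 ∨ d + (7/2)*w ≤ -25
Answer: WP = d = 7 ∨ d + (7/2)*w ≤ -25


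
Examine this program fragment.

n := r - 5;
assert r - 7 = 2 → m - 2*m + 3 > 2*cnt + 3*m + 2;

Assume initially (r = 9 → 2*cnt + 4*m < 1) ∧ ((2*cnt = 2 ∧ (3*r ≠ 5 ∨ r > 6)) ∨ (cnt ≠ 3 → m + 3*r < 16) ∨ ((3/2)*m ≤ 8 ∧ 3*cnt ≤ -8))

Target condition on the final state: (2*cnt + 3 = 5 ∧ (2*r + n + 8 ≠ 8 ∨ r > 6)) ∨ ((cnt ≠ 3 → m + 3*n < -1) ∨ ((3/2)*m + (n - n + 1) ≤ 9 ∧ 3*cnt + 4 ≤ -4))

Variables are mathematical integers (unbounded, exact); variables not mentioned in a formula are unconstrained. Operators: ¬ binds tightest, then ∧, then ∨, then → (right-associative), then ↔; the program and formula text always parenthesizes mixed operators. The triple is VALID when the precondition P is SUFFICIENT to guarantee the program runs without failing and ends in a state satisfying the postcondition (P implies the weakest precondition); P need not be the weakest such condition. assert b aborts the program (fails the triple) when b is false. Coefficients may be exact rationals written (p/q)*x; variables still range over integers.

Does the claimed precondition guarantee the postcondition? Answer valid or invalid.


Working backward. After the program, the postcondition (2*cnt + 3 = 5 ∧ (2*r + n + 8 ≠ 8 ∨ r > 6)) ∨ ((cnt ≠ 3 → m + 3*n < -1) ∨ ((3/2)*m + (n - n + 1) ≤ 9 ∧ 3*cnt + 4 ≤ -4)) must hold; in canonical form it is (2*cnt = 2 ∧ (n + 2*r ≠ 0 ∨ r > 6)) ∨ (cnt ≠ 3 → m + 3*n < -1) ∨ ((3/2)*m ≤ 8 ∧ 3*cnt ≤ -8).
Before assert r - 7 = 2 → m - 2*m + 3 > 2*cnt + 3*m + 2: (r = 9 → 2*cnt + 4*m < 1) ∧ ((2*cnt = 2 ∧ (n + 2*r ≠ 0 ∨ r > 6)) ∨ (cnt ≠ 3 → m + 3*n < -1) ∨ ((3/2)*m ≤ 8 ∧ 3*cnt ≤ -8))
Before n := r - 5: (r = 9 → 2*cnt + 4*m < 1) ∧ ((2*cnt = 2 ∧ (3*r ≠ 5 ∨ r > 6)) ∨ (cnt ≠ 3 → m + 3*r < 14) ∨ ((3/2)*m ≤ 8 ∧ 3*cnt ≤ -8))
The weakest precondition is (r = 9 → 2*cnt + 4*m < 1) ∧ ((2*cnt = 2 ∧ (3*r ≠ 5 ∨ r > 6)) ∨ (cnt ≠ 3 → m + 3*r < 14) ∨ ((3/2)*m ≤ 8 ∧ 3*cnt ≤ -8)).
Check whether (r = 9 → 2*cnt + 4*m < 1) ∧ ((2*cnt = 2 ∧ (3*r ≠ 5 ∨ r > 6)) ∨ (cnt ≠ 3 → m + 3*r < 16) ∨ ((3/2)*m ≤ 8 ∧ 3*cnt ≤ -8)) implies it.
Countermodel: at the initial state cnt = 0, m = 8, r = 2, the precondition holds but the weakest precondition fails.
Answer: invalid


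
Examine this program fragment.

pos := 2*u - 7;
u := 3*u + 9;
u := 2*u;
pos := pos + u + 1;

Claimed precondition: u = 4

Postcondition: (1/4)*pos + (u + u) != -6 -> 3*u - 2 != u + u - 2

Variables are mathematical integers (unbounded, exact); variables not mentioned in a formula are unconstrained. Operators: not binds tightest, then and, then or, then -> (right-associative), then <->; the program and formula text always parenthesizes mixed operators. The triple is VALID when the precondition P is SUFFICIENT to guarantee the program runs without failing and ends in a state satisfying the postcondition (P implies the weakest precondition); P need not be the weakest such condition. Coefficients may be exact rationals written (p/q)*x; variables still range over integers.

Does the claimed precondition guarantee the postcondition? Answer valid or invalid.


Working backward. After the program, the postcondition (1/4)*pos + (u + u) != -6 -> 3*u - 2 != u + u - 2 must hold; in canonical form it is (1/4)*pos + 2*u != -6 -> u != 0.
Before pos := pos + u + 1: (1/4)*pos + (9/4)*u != -25/4 -> u != 0
Before u := 2*u: (1/4)*pos + (9/2)*u != -25/4 -> 2*u != 0
Before u := 3*u + 9: (1/4)*pos + (27/2)*u != -187/4 -> 6*u != -18
Before pos := 2*u - 7: 14*u != -45 -> 6*u != -18
The weakest precondition is 14*u != -45 -> 6*u != -18.
Check whether u = 4 implies it.
Every state satisfying the precondition satisfies the weakest precondition: the implication holds.
Answer: valid


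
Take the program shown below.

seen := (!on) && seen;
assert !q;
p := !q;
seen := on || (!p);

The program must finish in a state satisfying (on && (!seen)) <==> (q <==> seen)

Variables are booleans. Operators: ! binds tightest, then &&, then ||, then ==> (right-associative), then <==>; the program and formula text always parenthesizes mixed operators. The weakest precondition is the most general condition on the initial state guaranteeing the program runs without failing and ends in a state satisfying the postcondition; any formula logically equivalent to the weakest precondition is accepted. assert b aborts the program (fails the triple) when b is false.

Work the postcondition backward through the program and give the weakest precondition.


Working backward. After the program, (on && (!seen)) <==> (q <==> seen) must hold.
Before seen := on || (!p): (on && (!(on || (!p)))) <==> (q <==> (on || (!p)))
Before p := !q: (on && (!(on || q))) <==> (q <==> (on || q))
Before assert !q: (!q) && ((on && (!(on || q))) <==> (q <==> (on || q)))
Before seen := (!on) && seen: (!q) && ((on && (!(on || q))) <==> (q <==> (on || q)))
Answer: WP = (!q) && ((on && (!(on || q))) <==> (q <==> (on || q)))


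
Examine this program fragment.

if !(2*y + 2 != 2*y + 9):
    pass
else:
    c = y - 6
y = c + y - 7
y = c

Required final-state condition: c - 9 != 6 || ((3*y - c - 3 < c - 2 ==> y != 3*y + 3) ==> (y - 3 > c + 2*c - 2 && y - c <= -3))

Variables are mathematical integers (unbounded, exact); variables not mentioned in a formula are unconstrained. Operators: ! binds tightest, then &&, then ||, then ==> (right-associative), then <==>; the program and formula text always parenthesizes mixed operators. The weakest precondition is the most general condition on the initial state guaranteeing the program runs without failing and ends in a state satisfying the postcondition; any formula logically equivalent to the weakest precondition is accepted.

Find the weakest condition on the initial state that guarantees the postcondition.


Working backward. After the program, the postcondition c - 9 != 6 || ((3*y - c - 3 < c - 2 ==> y != 3*y + 3) ==> (y - 3 > c + 2*c - 2 && y - c <= -3)) must hold; in canonical form it is c != 15 || ((3*y < 2*c + 1 ==> 2*y != -3) ==> (y > 3*c + 1 && y <= c - 3)).
Before y := c: c != 15 || (!(c < 1 ==> 2*c != -3))
Before y := c + y - 7: c != 15 || (!(c < 1 ==> 2*c != -3))
Then branch requires c != 15 || (!(c < 1 ==> 2*c != -3)); else branch requires y != 21 || (!(y < 7 ==> 2*y != 9)).
Before the if: y != 21 || (!(y < 7 ==> 2*y != 9))
Answer: WP = y != 21 || (!(y < 7 ==> 2*y != 9))


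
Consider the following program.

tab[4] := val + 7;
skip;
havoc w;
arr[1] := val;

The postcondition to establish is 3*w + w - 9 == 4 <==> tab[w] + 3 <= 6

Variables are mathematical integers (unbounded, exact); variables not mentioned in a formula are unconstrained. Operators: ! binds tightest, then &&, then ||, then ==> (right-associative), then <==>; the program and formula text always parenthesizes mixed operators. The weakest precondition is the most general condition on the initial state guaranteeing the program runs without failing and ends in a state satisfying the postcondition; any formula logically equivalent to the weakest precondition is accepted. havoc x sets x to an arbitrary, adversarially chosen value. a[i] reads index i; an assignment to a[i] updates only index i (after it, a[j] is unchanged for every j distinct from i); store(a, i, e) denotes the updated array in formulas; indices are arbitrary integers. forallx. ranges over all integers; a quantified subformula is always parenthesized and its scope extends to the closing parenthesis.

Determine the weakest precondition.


Working backward. After the program, the postcondition 3*w + w - 9 == 4 <==> tab[w] + 3 <= 6 must hold; in canonical form it is 4*w == 13 <==> tab[w] <= 3.
Before arr[1] := val: 4*w == 13 <==> tab[w] <= 3
Before havoc w: forall w_1. (4*w_1 == 13 <==> tab[w_1] <= 3)
Before skip: forall w_1. (4*w_1 == 13 <==> tab[w_1] <= 3)
Before tab[4] := val + 7: forall w_1. (4*w_1 == 13 <==> store(tab, 4, val + 7)[w_1] <= 3)
Answer: WP = forall w_1. (4*w_1 == 13 <==> store(tab, 4, val + 7)[w_1] <= 3)


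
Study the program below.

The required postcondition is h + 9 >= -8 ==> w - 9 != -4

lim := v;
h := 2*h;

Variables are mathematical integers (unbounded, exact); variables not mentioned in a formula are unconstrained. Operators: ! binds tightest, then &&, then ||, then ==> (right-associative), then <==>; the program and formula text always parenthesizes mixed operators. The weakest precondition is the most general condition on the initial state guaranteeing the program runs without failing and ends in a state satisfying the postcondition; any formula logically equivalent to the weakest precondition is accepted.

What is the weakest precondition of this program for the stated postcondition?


Working backward. After the program, the postcondition h + 9 >= -8 ==> w - 9 != -4 must hold; in canonical form it is h >= -17 ==> w != 5.
Before h := 2*h: 2*h >= -17 ==> w != 5
Before lim := v: 2*h >= -17 ==> w != 5
Answer: WP = 2*h >= -17 ==> w != 5


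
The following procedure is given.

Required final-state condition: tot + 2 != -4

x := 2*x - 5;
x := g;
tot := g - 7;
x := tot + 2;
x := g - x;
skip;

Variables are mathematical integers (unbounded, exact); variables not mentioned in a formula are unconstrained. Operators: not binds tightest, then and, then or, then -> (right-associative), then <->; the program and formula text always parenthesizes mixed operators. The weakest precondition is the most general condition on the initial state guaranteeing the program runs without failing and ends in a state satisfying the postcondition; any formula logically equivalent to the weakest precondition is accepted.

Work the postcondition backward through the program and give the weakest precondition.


Working backward. After the program, the postcondition tot + 2 != -4 must hold; in canonical form it is tot != -6.
Before skip: tot != -6
Before x := g - x: tot != -6
Before x := tot + 2: tot != -6
Before tot := g - 7: g != 1
Before x := g: g != 1
Before x := 2*x - 5: g != 1
Answer: WP = g != 1


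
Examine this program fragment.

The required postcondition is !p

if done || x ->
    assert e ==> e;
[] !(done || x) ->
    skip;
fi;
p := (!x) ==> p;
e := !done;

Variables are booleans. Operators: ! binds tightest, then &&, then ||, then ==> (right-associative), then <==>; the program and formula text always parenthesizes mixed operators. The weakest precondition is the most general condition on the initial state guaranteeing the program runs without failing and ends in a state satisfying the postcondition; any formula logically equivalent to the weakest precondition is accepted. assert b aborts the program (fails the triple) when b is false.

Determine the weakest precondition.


Working backward. After the program, !p must hold.
Before e := !done: !p
Before p := (!x) ==> p: !((!x) ==> p)
Then branch requires !((!x) ==> p); else branch requires !((!x) ==> p).
Before the if: ((done || x) ==> (!((!x) ==> p))) && ((!(done || x)) ==> (!((!x) ==> p)))
Answer: WP = ((done || x) ==> (!((!x) ==> p))) && ((!(done || x)) ==> (!((!x) ==> p)))


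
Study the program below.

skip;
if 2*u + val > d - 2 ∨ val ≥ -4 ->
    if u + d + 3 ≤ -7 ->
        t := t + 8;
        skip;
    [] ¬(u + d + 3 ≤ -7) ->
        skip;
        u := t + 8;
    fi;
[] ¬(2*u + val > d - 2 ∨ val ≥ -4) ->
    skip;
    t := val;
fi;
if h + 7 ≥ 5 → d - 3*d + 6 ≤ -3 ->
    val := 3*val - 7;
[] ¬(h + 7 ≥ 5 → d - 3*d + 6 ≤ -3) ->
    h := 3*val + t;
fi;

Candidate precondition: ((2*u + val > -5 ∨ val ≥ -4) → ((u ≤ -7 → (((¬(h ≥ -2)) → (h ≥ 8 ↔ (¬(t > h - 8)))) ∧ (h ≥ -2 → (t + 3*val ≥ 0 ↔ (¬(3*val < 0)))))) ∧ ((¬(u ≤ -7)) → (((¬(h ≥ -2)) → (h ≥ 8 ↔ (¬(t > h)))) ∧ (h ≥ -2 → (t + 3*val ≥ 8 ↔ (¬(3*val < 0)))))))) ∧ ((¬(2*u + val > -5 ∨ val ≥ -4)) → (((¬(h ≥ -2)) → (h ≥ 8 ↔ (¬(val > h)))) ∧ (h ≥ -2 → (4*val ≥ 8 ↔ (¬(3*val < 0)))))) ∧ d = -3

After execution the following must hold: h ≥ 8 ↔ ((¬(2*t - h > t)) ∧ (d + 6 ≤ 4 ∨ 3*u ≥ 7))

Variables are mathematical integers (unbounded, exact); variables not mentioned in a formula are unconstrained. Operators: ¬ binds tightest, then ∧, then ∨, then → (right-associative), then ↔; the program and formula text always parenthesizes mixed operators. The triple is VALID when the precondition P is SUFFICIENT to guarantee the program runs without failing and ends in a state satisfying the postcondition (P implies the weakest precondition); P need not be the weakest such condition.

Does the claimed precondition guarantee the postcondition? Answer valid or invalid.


Working backward. After the program, the postcondition h ≥ 8 ↔ ((¬(2*t - h > t)) ∧ (d + 6 ≤ 4 ∨ 3*u ≥ 7)) must hold; in canonical form it is h ≥ 8 ↔ ((¬(t > h)) ∧ (d ≤ -2 ∨ 3*u ≥ 7)).
Then branch requires h ≥ 8 ↔ ((¬(t > h)) ∧ (d ≤ -2 ∨ 3*u ≥ 7)); else branch requires t + 3*val ≥ 8 ↔ ((¬(3*val < 0)) ∧ (d ≤ -2 ∨ 3*u ≥ 7)).
Before the if: ((h ≥ -2 → 2*d ≥ 9) → (h ≥ 8 ↔ ((¬(t > h)) ∧ (d ≤ -2 ∨ 3*u ≥ 7)))) ∧ ((¬(h ≥ -2 → 2*d ≥ 9)) → (t + 3*val ≥ 8 ↔ ((¬(3*val < 0)) ∧ (d ≤ -2 ∨ 3*u ≥ 7))))
Then branch requires (d + u ≤ -10 → (((h ≥ -2 → 2*d ≥ 9) → (h ≥ 8 ↔ ((¬(t > h - 8)) ∧ (d ≤ -2 ∨ 3*u ≥ 7)))) ∧ ((¬(h ≥ -2 → 2*d ≥ 9)) → (t + 3*val ≥ 0 ↔ ((¬(3*val < 0)) ∧ (d ≤ -2 ∨ 3*u ≥ 7)))))) ∧ ((¬(d + u ≤ -10)) → (((h ≥ -2 → 2*d ≥ 9) → (h ≥ 8 ↔ ((¬(t > h)) ∧ (d ≤ -2 ∨ 3*t ≥ -17)))) ∧ ((¬(h ≥ -2 → 2*d ≥ 9)) → (t + 3*val ≥ 8 ↔ ((¬(3*val < 0)) ∧ (d ≤ -2 ∨ 3*t ≥ -17)))))); else branch requires ((h ≥ -2 → 2*d ≥ 9) → (h ≥ 8 ↔ ((¬(val > h)) ∧ (d ≤ -2 ∨ 3*u ≥ 7)))) ∧ ((¬(h ≥ -2 → 2*d ≥ 9)) → (4*val ≥ 8 ↔ ((¬(3*val < 0)) ∧ (d ≤ -2 ∨ 3*u ≥ 7)))).
Before the if: ((2*u + val > d - 2 ∨ val ≥ -4) → ((d + u ≤ -10 → (((h ≥ -2 → 2*d ≥ 9) → (h ≥ 8 ↔ ((¬(t > h - 8)) ∧ (d ≤ -2 ∨ 3*u ≥ 7)))) ∧ ((¬(h ≥ -2 → 2*d ≥ 9)) → (t + 3*val ≥ 0 ↔ ((¬(3*val < 0)) ∧ (d ≤ -2 ∨ 3*u ≥ 7)))))) ∧ ((¬(d + u ≤ -10)) → (((h ≥ -2 → 2*d ≥ 9) → (h ≥ 8 ↔ ((¬(t > h)) ∧ (d ≤ -2 ∨ 3*t ≥ -17)))) ∧ ((¬(h ≥ -2 → 2*d ≥ 9)) → (t + 3*val ≥ 8 ↔ ((¬(3*val < 0)) ∧ (d ≤ -2 ∨ 3*t ≥ -17)))))))) ∧ ((¬(2*u + val > d - 2 ∨ val ≥ -4)) → (((h ≥ -2 → 2*d ≥ 9) → (h ≥ 8 ↔ ((¬(val > h)) ∧ (d ≤ -2 ∨ 3*u ≥ 7)))) ∧ ((¬(h ≥ -2 → 2*d ≥ 9)) → (4*val ≥ 8 ↔ ((¬(3*val < 0)) ∧ (d ≤ -2 ∨ 3*u ≥ 7))))))
Before skip: ((2*u + val > d - 2 ∨ val ≥ -4) → ((d + u ≤ -10 → (((h ≥ -2 → 2*d ≥ 9) → (h ≥ 8 ↔ ((¬(t > h - 8)) ∧ (d ≤ -2 ∨ 3*u ≥ 7)))) ∧ ((¬(h ≥ -2 → 2*d ≥ 9)) → (t + 3*val ≥ 0 ↔ ((¬(3*val < 0)) ∧ (d ≤ -2 ∨ 3*u ≥ 7)))))) ∧ ((¬(d + u ≤ -10)) → (((h ≥ -2 → 2*d ≥ 9) → (h ≥ 8 ↔ ((¬(t > h)) ∧ (d ≤ -2 ∨ 3*t ≥ -17)))) ∧ ((¬(h ≥ -2 → 2*d ≥ 9)) → (t + 3*val ≥ 8 ↔ ((¬(3*val < 0)) ∧ (d ≤ -2 ∨ 3*t ≥ -17)))))))) ∧ ((¬(2*u + val > d - 2 ∨ val ≥ -4)) → (((h ≥ -2 → 2*d ≥ 9) → (h ≥ 8 ↔ ((¬(val > h)) ∧ (d ≤ -2 ∨ 3*u ≥ 7)))) ∧ ((¬(h ≥ -2 → 2*d ≥ 9)) → (4*val ≥ 8 ↔ ((¬(3*val < 0)) ∧ (d ≤ -2 ∨ 3*u ≥ 7))))))
The weakest precondition is ((2*u + val > d - 2 ∨ val ≥ -4) → ((d + u ≤ -10 → (((h ≥ -2 → 2*d ≥ 9) → (h ≥ 8 ↔ ((¬(t > h - 8)) ∧ (d ≤ -2 ∨ 3*u ≥ 7)))) ∧ ((¬(h ≥ -2 → 2*d ≥ 9)) → (t + 3*val ≥ 0 ↔ ((¬(3*val < 0)) ∧ (d ≤ -2 ∨ 3*u ≥ 7)))))) ∧ ((¬(d + u ≤ -10)) → (((h ≥ -2 → 2*d ≥ 9) → (h ≥ 8 ↔ ((¬(t > h)) ∧ (d ≤ -2 ∨ 3*t ≥ -17)))) ∧ ((¬(h ≥ -2 → 2*d ≥ 9)) → (t + 3*val ≥ 8 ↔ ((¬(3*val < 0)) ∧ (d ≤ -2 ∨ 3*t ≥ -17)))))))) ∧ ((¬(2*u + val > d - 2 ∨ val ≥ -4)) → (((h ≥ -2 → 2*d ≥ 9) → (h ≥ 8 ↔ ((¬(val > h)) ∧ (d ≤ -2 ∨ 3*u ≥ 7)))) ∧ ((¬(h ≥ -2 → 2*d ≥ 9)) → (4*val ≥ 8 ↔ ((¬(3*val < 0)) ∧ (d ≤ -2 ∨ 3*u ≥ 7)))))).
Check whether ((2*u + val > -5 ∨ val ≥ -4) → ((u ≤ -7 → (((¬(h ≥ -2)) → (h ≥ 8 ↔ (¬(t > h - 8)))) ∧ (h ≥ -2 → (t + 3*val ≥ 0 ↔ (¬(3*val < 0)))))) ∧ ((¬(u ≤ -7)) → (((¬(h ≥ -2)) → (h ≥ 8 ↔ (¬(t > h)))) ∧ (h ≥ -2 → (t + 3*val ≥ 8 ↔ (¬(3*val < 0)))))))) ∧ ((¬(2*u + val > -5 ∨ val ≥ -4)) → (((¬(h ≥ -2)) → (h ≥ 8 ↔ (¬(val > h)))) ∧ (h ≥ -2 → (4*val ≥ 8 ↔ (¬(3*val < 0)))))) ∧ d = -3 implies it.
Every state satisfying the precondition satisfies the weakest precondition: the implication holds.
Answer: valid


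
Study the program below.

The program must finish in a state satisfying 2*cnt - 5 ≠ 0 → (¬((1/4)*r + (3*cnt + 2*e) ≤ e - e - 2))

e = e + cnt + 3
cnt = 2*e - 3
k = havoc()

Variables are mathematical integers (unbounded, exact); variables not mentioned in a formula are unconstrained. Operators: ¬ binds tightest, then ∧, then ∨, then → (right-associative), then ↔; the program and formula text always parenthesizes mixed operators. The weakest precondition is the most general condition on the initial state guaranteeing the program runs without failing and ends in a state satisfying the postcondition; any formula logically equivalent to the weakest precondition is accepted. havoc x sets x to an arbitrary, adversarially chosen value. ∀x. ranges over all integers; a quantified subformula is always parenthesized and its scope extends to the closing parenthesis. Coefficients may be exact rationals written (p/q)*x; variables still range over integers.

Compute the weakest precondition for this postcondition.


Working backward. After the program, the postcondition 2*cnt - 5 ≠ 0 → (¬((1/4)*r + (3*cnt + 2*e) ≤ e - e - 2)) must hold; in canonical form it is 2*cnt ≠ 5 → (¬(3*cnt + 2*e + (1/4)*r ≤ -2)).
Before havoc k: 2*cnt ≠ 5 → (¬(3*cnt + 2*e + (1/4)*r ≤ -2))
Before cnt := 2*e - 3: 4*e ≠ 11 → (¬(8*e + (1/4)*r ≤ 7))
Before e := e + cnt + 3: 4*cnt + 4*e ≠ -1 → (¬(8*cnt + 8*e + (1/4)*r ≤ -17))
Answer: WP = 4*cnt + 4*e ≠ -1 → (¬(8*cnt + 8*e + (1/4)*r ≤ -17))
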